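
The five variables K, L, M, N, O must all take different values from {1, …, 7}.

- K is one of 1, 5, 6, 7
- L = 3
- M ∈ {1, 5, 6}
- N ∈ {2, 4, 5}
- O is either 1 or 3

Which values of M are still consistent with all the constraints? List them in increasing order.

5, 6

L has just one choice, so L = 3. Remove 3 from O.
O has just one choice, so O = 1. Eliminate 1 elsewhere: K, M.
No further eliminations apply; M can still be any of 5, 6.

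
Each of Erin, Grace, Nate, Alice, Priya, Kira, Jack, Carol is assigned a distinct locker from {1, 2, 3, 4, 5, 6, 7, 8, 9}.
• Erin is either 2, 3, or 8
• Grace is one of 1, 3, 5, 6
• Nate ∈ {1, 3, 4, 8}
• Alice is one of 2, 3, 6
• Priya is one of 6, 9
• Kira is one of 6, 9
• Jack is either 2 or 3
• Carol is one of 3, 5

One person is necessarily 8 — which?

Erin

Among the 8 variables, 4 fits only Nate (and all 8 values in {1, 2, 3, 4, 5, 6, 8, 9} must be used), so Nate = 4.
The 7 still-open variables draw from only 7 values {1, 2, 3, 5, 6, 8, 9}, so each is used; only Grace can be 1, hence Grace = 1.
The 6 still-open variables together cover exactly {2, 3, 5, 6, 8, 9} — 6 values for 6 variables — and 5 appears only in Carol's list, so Carol = 5.
The 5 still-open variables together cover exactly {2, 3, 6, 8, 9} — 5 values for 5 variables — and 8 appears only in Erin's list, so Erin = 8.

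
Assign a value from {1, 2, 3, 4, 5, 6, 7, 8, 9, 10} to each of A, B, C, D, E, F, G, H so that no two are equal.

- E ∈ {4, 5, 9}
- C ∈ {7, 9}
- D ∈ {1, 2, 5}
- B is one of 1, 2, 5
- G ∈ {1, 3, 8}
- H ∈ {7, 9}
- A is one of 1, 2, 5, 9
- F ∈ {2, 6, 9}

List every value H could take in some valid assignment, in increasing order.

C and H between them cover only {7, 9} — a naked pair. Remove those values from A, E, F.
A, B, D between them cover only {1, 2, 5} — a naked triple. Remove those values from E, F, G.
E has just one choice, so E = 4.
That leaves F = 6.
No further eliminations apply; H can still be any of 7, 9.

7, 9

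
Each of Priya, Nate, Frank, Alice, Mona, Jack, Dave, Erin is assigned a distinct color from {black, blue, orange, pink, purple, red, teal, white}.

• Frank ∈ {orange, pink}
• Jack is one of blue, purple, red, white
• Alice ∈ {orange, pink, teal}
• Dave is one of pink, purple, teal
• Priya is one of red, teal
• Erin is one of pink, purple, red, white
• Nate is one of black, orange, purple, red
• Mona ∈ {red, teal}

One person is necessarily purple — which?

The 8 variables together cover exactly {black, blue, orange, pink, purple, red, teal, white} — 8 values for 8 variables — and black appears only in Nate's list, so Nate = black.
The 7 still-open variables together cover exactly {blue, orange, pink, purple, red, teal, white} — 7 values for 7 variables — and blue appears only in Jack's list, so Jack = blue.
The 6 still-open variables together cover exactly {orange, pink, purple, red, teal, white} — 6 values for 6 variables — and white appears only in Erin's list, so Erin = white.
The 5 still-open variables draw from only 5 values {orange, pink, purple, red, teal}, so each is used; only Dave can be purple, hence Dave = purple.

Dave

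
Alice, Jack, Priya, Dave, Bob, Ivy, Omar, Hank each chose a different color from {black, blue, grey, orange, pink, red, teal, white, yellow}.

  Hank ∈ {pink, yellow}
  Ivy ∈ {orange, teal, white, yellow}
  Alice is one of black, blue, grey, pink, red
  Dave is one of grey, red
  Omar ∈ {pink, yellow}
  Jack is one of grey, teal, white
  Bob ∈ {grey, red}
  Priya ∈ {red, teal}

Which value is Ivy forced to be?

The 2 variables Dave and Bob are confined to {grey, red}, which locks those values in; drop them from Alice, Jack, Priya.
That leaves Priya = teal. Eliminate teal elsewhere: Jack, Ivy.
Jack has just one choice, so Jack = white. So Ivy can't be white.
The 2 variables Omar and Hank are confined to {pink, yellow}, which locks those values in; drop them from Alice, Ivy.
So Ivy = orange.

orange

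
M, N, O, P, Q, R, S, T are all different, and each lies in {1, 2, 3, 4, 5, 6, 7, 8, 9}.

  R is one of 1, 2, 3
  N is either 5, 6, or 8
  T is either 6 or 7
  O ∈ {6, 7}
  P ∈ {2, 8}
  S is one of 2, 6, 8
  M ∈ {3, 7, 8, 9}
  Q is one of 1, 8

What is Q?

1

The 8 variables draw from only 8 values {1, 2, 3, 5, 6, 7, 8, 9}, so each is used; only N can be 5, hence N = 5.
Among the 7 still-open variables, 9 fits only M (and all 7 values in {1, 2, 3, 6, 7, 8, 9} must be used), so M = 9.
Among the 6 still-open variables, 3 fits only R (and all 6 values in {1, 2, 3, 6, 7, 8} must be used), so R = 3.
Among the 5 still-open variables, 1 fits only Q (and all 5 values in {1, 2, 6, 7, 8} must be used), so Q = 1.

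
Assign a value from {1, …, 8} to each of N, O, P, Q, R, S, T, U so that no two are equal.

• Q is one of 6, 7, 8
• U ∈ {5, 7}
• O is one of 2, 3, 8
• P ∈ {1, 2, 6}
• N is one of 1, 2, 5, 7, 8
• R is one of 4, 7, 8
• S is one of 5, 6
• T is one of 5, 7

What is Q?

The 8 variables draw from only 8 values {1, 2, 3, 4, 5, 6, 7, 8}, so each is used; only O can be 3, hence O = 3.
Among the 7 still-open variables, 4 fits only R (and all 7 values in {1, 2, 4, 5, 6, 7, 8} must be used), so R = 4.
T and U share exactly the 2 values {5, 7}; by pigeonhole those values go to them, so strike 5, 7 from N, Q, S.
S has just one choice, so S = 6. Strike 6 from P, Q.
So Q = 8.

8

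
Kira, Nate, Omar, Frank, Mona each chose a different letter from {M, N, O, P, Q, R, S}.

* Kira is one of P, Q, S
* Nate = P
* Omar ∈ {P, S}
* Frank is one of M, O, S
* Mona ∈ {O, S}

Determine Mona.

O

Nate must be P (only option left). Eliminate P elsewhere: Kira, Omar.
That leaves Omar = S. Eliminate S elsewhere: Kira, Frank, Mona.
So Mona = O.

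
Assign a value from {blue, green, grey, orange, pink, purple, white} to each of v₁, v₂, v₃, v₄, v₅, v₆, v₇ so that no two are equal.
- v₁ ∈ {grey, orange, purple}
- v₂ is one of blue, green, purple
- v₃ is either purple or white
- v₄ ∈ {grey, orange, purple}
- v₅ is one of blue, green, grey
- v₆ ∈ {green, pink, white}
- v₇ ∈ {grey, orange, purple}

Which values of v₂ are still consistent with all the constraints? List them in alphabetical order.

blue, green

The 7 variables draw from only 7 values {blue, green, grey, orange, pink, purple, white}, so each is used; only v₆ can be pink, hence v₆ = pink.
Among the 6 still-open variables, white fits only v₃ (and all 6 values in {blue, green, grey, orange, purple, white} must be used), so v₃ = white.
The 3 variables v₁, v₄, v₇ are confined to {grey, orange, purple}, which locks those values in; drop them from v₂, v₅.
No further eliminations apply; v₂ can still be any of blue, green.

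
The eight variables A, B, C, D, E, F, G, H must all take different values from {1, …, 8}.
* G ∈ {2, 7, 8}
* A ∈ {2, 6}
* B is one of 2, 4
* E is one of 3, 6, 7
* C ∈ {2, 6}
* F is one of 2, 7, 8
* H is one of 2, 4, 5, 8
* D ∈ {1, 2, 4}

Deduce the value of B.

The 8 variables draw from only 8 values {1, 2, 3, 4, 5, 6, 7, 8}, so each is used; only D can be 1, hence D = 1.
The 7 still-open variables together cover exactly {2, 3, 4, 5, 6, 7, 8} — 7 values for 7 variables — and 3 appears only in E's list, so E = 3.
Among the 6 still-open variables, 5 fits only H (and all 6 values in {2, 4, 5, 6, 7, 8} must be used), so H = 5.
The 5 still-open variables draw from only 5 values {2, 4, 6, 7, 8}, so each is used; only B can be 4, hence B = 4.

4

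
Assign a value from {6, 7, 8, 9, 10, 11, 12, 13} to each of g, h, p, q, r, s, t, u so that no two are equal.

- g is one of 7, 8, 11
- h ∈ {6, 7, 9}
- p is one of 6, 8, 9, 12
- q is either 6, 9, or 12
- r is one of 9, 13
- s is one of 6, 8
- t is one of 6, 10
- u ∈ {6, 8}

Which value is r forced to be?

13

The 8 variables draw from only 8 values {6, 7, 8, 9, 10, 11, 12, 13}, so each is used; only t can be 10, hence t = 10.
The 7 still-open variables together cover exactly {6, 7, 8, 9, 11, 12, 13} — 7 values for 7 variables — and 11 appears only in g's list, so g = 11.
Among the 6 still-open variables, 7 fits only h (and all 6 values in {6, 7, 8, 9, 12, 13} must be used), so h = 7.
The 5 still-open variables together cover exactly {6, 8, 9, 12, 13} — 5 values for 5 variables — and 13 appears only in r's list, so r = 13.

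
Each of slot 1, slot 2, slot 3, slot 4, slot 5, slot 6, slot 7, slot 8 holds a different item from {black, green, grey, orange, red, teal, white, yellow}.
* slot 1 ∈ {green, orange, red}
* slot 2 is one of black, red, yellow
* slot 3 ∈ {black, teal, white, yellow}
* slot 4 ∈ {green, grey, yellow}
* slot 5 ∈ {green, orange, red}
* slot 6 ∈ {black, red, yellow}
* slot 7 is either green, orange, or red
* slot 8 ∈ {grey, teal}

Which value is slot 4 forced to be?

Among the 8 variables, white fits only slot 3 (and all 8 values in {black, green, grey, orange, red, teal, white, yellow} must be used), so slot 3 = white.
The 7 still-open variables draw from only 7 values {black, green, grey, orange, red, teal, yellow}, so each is used; only slot 8 can be teal, hence slot 8 = teal.
Among the 6 still-open variables, grey fits only slot 4 (and all 6 values in {black, green, grey, orange, red, yellow} must be used), so slot 4 = grey.

grey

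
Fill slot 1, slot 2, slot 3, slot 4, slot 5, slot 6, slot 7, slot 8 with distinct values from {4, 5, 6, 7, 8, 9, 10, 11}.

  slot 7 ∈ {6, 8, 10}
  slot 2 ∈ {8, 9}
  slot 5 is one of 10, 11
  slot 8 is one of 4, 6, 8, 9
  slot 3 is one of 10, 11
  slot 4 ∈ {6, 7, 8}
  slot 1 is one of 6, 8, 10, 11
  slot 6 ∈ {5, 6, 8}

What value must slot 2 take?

9

The 8 variables together cover exactly {4, 5, 6, 7, 8, 9, 10, 11} — 8 values for 8 variables — and 4 appears only in slot 8's list, so slot 8 = 4.
The 7 still-open variables draw from only 7 values {5, 6, 7, 8, 9, 10, 11}, so each is used; only slot 6 can be 5, hence slot 6 = 5.
The 6 still-open variables together cover exactly {6, 7, 8, 9, 10, 11} — 6 values for 6 variables — and 7 appears only in slot 4's list, so slot 4 = 7.
Among the 5 still-open variables, 9 fits only slot 2 (and all 5 values in {6, 8, 9, 10, 11} must be used), so slot 2 = 9.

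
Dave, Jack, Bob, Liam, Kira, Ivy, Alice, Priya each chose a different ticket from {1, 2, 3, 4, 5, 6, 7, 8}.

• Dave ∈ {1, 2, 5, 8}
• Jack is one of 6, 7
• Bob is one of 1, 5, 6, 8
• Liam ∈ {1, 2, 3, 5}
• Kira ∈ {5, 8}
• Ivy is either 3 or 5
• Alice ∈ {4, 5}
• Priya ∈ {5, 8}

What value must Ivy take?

3

The 8 variables draw from only 8 values {1, 2, 3, 4, 5, 6, 7, 8}, so each is used; only Alice can be 4, hence Alice = 4.
The 7 still-open variables draw from only 7 values {1, 2, 3, 5, 6, 7, 8}, so each is used; only Jack can be 7, hence Jack = 7.
The 6 still-open variables together cover exactly {1, 2, 3, 5, 6, 8} — 6 values for 6 variables — and 6 appears only in Bob's list, so Bob = 6.
The 2 variables Kira and Priya are confined to {5, 8}, which locks those values in; drop them from Dave, Liam, Ivy.
So Ivy = 3.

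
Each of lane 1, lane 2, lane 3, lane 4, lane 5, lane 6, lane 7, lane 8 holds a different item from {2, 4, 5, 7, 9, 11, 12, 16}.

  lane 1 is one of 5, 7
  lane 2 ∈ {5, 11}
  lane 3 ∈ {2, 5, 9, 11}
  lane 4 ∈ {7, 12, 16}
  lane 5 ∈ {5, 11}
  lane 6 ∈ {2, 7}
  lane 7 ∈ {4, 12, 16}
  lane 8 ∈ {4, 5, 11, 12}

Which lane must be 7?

Among the 8 variables, 9 fits only lane 3 (and all 8 values in {2, 4, 5, 7, 9, 11, 12, 16} must be used), so lane 3 = 9.
Among the 7 still-open variables, 2 fits only lane 6 (and all 7 values in {2, 4, 5, 7, 11, 12, 16} must be used), so lane 6 = 2.
The 2 variables lane 2 and lane 5 are confined to {5, 11}, which locks those values in; drop them from lane 1, lane 8.
So 7 goes to lane 1.

lane 1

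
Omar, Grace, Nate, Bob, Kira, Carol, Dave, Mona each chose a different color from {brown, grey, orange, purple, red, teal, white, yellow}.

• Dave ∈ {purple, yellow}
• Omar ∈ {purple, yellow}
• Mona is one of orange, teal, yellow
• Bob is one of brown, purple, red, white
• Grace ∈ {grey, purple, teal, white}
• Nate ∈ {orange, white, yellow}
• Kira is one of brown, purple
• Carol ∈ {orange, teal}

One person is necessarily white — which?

Nate

The 8 variables draw from only 8 values {brown, grey, orange, purple, red, teal, white, yellow}, so each is used; only Grace can be grey, hence Grace = grey.
Among the 7 still-open variables, red fits only Bob (and all 7 values in {brown, orange, purple, red, teal, white, yellow} must be used), so Bob = red.
The 6 still-open variables draw from only 6 values {brown, orange, purple, teal, white, yellow}, so each is used; only Kira can be brown, hence Kira = brown.
Among the 5 still-open variables, white fits only Nate (and all 5 values in {orange, purple, teal, white, yellow} must be used), so Nate = white.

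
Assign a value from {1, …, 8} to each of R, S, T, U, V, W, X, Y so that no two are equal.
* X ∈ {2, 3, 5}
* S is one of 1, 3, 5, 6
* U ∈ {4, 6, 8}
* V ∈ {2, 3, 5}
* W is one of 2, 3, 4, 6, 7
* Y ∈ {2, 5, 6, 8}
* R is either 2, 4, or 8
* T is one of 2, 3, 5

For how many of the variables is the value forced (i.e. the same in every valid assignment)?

The 8 variables draw from only 8 values {1, 2, 3, 4, 5, 6, 7, 8}, so each is used; only S can be 1, hence S = 1.
Among the 7 still-open variables, 7 fits only W (and all 7 values in {2, 3, 4, 5, 6, 7, 8} must be used), so W = 7.
T, V, X between them cover only {2, 3, 5} — a naked triple. Remove those values from R, Y.
Determined: S=1, W=7. The other variables each still have more than one consistent value. That makes 2.

2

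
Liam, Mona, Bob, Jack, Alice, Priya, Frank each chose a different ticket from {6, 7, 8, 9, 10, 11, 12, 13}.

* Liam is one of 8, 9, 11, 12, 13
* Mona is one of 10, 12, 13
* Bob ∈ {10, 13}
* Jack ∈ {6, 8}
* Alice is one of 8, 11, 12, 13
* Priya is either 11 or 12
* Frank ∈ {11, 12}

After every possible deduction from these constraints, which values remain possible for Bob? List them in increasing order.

Among the 7 variables, 6 fits only Jack (and all 7 values in {6, 8, 9, 10, 11, 12, 13} must be used), so Jack = 6.
The 6 still-open variables draw from only 6 values {8, 9, 10, 11, 12, 13}, so each is used; only Liam can be 9, hence Liam = 9.
The 5 still-open variables together cover exactly {8, 10, 11, 12, 13} — 5 values for 5 variables — and 8 appears only in Alice's list, so Alice = 8.
Priya and Frank between them cover only {11, 12} — a naked pair. Remove those values from Mona.
No further eliminations apply; Bob can still be any of 10, 13.

10, 13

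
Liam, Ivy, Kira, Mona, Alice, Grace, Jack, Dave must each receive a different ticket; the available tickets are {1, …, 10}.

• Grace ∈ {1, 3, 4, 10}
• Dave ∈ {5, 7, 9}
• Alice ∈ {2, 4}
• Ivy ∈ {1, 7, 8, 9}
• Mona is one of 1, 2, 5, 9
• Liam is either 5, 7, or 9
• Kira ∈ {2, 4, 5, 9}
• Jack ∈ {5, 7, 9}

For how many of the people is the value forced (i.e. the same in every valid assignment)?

2

Liam, Jack, Dave share exactly the 3 values {5, 7, 9}; by pigeonhole those values go to them, so strike 5, 7, 9 from Ivy, Kira, Mona.
The 2 variables Kira and Alice are confined to {2, 4}, which locks those values in; drop them from Mona, Grace.
Mona's domain is down to {1}, so Mona = 1. Remove 1 from Ivy, Grace.
Ivy must be 8 (only option left).
Determined: Ivy=8, Mona=1. The other people each still have more than one consistent value. That makes 2.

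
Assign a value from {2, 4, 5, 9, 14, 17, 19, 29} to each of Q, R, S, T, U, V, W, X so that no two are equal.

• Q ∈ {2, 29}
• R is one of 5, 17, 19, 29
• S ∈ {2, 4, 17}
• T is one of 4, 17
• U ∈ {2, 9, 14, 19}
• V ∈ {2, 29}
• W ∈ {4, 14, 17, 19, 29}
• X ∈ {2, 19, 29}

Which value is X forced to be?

19

The 8 variables together cover exactly {2, 4, 5, 9, 14, 17, 19, 29} — 8 values for 8 variables — and 5 appears only in R's list, so R = 5.
The 7 still-open variables together cover exactly {2, 4, 9, 14, 17, 19, 29} — 7 values for 7 variables — and 9 appears only in U's list, so U = 9.
The 6 still-open variables draw from only 6 values {2, 4, 14, 17, 19, 29}, so each is used; only W can be 14, hence W = 14.
The 5 still-open variables draw from only 5 values {2, 4, 17, 19, 29}, so each is used; only X can be 19, hence X = 19.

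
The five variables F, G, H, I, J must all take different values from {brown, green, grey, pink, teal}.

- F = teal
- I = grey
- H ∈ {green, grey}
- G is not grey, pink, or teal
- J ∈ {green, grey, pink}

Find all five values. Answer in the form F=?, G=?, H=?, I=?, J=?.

F=teal, G=brown, H=green, I=grey, J=pink

F must be teal (only option left).
I must be grey (only option left). So H, J can't be grey.
H's domain is down to {green}, so H = green. So G, J can't be green.
J has just one choice, so J = pink.
G has just one choice, so G = brown.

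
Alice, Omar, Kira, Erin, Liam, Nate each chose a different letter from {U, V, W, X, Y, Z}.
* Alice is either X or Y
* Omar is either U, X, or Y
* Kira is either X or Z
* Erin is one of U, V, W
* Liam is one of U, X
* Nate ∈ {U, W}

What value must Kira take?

The 6 variables together cover exactly {U, V, W, X, Y, Z} — 6 values for 6 variables — and V appears only in Erin's list, so Erin = V.
The 5 still-open variables draw from only 5 values {U, W, X, Y, Z}, so each is used; only Nate can be W, hence Nate = W.
The 4 still-open variables together cover exactly {U, X, Y, Z} — 4 values for 4 variables — and Z appears only in Kira's list, so Kira = Z.

Z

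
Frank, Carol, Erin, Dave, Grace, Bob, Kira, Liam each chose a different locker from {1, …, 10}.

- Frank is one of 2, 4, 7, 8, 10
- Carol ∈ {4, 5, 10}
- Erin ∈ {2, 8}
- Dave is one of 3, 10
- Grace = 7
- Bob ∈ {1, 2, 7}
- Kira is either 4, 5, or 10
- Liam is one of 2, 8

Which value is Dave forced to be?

Grace's domain is down to {7}, so Grace = 7. Strike 7 from Frank, Bob.
Among the 7 still-open variables, 1 fits only Bob (and all 7 values in {1, 2, 3, 4, 5, 8, 10} must be used), so Bob = 1.
Among the 6 still-open variables, 3 fits only Dave (and all 6 values in {2, 3, 4, 5, 8, 10} must be used), so Dave = 3.

3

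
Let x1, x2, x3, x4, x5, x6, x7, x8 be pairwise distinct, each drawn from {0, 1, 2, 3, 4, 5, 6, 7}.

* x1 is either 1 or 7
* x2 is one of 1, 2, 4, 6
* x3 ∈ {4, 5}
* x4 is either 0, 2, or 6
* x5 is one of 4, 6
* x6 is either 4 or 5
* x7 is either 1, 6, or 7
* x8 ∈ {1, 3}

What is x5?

The 8 variables draw from only 8 values {0, 1, 2, 3, 4, 5, 6, 7}, so each is used; only x4 can be 0, hence x4 = 0.
Among the 7 still-open variables, 2 fits only x2 (and all 7 values in {1, 2, 3, 4, 5, 6, 7} must be used), so x2 = 2.
The 6 still-open variables together cover exactly {1, 3, 4, 5, 6, 7} — 6 values for 6 variables — and 3 appears only in x8's list, so x8 = 3.
x3 and x6 share exactly the 2 values {4, 5}; by pigeonhole those values go to them, so strike 4, 5 from x5.
So x5 = 6.

6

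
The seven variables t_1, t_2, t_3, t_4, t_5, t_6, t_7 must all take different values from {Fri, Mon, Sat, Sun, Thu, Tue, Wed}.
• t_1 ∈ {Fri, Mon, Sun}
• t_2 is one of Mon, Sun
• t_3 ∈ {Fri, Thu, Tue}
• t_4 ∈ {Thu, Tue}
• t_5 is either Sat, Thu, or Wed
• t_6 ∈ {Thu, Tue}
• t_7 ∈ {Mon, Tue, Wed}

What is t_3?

Fri

Among the 7 variables, Sat fits only t_5 (and all 7 values in {Fri, Mon, Sat, Sun, Thu, Tue, Wed} must be used), so t_5 = Sat.
The 6 still-open variables together cover exactly {Fri, Mon, Sun, Thu, Tue, Wed} — 6 values for 6 variables — and Wed appears only in t_7's list, so t_7 = Wed.
t_4 and t_6 between them cover only {Thu, Tue} — a naked pair. Remove those values from t_3.
So t_3 = Fri.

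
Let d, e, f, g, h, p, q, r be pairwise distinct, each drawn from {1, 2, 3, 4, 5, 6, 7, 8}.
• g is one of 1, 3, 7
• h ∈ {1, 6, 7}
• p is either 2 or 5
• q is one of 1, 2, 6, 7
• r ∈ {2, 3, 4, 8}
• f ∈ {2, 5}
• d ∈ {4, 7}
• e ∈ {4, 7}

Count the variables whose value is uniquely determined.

2

The 8 variables together cover exactly {1, 2, 3, 4, 5, 6, 7, 8} — 8 values for 8 variables — and 8 appears only in r's list, so r = 8.
Among the 7 still-open variables, 3 fits only g (and all 7 values in {1, 2, 3, 4, 5, 6, 7} must be used), so g = 3.
d and e between them cover only {4, 7} — a naked pair. Remove those values from h, q.
The 2 variables f and p are confined to {2, 5}, which locks those values in; drop them from q.
Determined: g=3, r=8. The other variables each still have more than one consistent value. That makes 2.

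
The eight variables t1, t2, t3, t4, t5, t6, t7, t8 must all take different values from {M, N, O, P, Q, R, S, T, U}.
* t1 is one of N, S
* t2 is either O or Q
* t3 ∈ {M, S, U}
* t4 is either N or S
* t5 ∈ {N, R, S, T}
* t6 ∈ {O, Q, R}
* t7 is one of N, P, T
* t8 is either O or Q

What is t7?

t1 and t4 between them cover only {N, S} — a naked pair. Remove those values from t3, t5, t7.
t2 and t8 between them cover only {O, Q} — a naked pair. Remove those values from t6.
t6's domain is down to {R}, so t6 = R. Strike R from t5.
t5 has just one choice, so t5 = T. Eliminate T elsewhere: t7.
So t7 = P.

P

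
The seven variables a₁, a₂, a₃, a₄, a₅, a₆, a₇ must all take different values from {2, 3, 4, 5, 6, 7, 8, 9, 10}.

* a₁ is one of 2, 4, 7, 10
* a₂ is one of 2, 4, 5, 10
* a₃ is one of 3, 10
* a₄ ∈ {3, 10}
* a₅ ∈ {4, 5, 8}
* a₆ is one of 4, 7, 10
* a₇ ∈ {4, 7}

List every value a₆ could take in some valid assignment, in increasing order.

The 7 variables draw from only 7 values {2, 3, 4, 5, 7, 8, 10}, so each is used; only a₅ can be 8, hence a₅ = 8.
The 6 still-open variables together cover exactly {2, 3, 4, 5, 7, 10} — 6 values for 6 variables — and 5 appears only in a₂'s list, so a₂ = 5.
Among the 5 still-open variables, 2 fits only a₁ (and all 5 values in {2, 3, 4, 7, 10} must be used), so a₁ = 2.
The 2 variables a₃ and a₄ are confined to {3, 10}, which locks those values in; drop them from a₆.
No further eliminations apply; a₆ can still be any of 4, 7.

4, 7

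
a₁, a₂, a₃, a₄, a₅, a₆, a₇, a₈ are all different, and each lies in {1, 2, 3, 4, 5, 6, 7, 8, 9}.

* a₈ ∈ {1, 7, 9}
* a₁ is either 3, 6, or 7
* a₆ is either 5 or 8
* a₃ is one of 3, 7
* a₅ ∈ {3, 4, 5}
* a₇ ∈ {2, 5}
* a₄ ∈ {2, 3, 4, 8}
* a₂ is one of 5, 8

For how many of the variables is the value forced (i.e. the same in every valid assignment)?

3

a₂ and a₆ between them cover only {5, 8} — a naked pair. Remove those values from a₄, a₅, a₇.
a₇ has just one choice, so a₇ = 2. Remove 2 from a₄.
The 2 variables a₄ and a₅ are confined to {3, 4}, which locks those values in; drop them from a₁, a₃.
a₃ must be 7 (only option left). Strike 7 from a₁, a₈.
That leaves a₁ = 6.
Determined: a₁=6, a₃=7, a₇=2. The other variables each still have more than one consistent value. That makes 3.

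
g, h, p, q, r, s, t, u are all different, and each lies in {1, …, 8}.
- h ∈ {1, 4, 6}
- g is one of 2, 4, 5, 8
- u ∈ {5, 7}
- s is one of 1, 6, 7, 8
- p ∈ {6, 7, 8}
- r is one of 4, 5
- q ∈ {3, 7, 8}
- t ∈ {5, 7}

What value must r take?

Among the 8 variables, 2 fits only g (and all 8 values in {1, 2, 3, 4, 5, 6, 7, 8} must be used), so g = 2.
Among the 7 still-open variables, 3 fits only q (and all 7 values in {1, 3, 4, 5, 6, 7, 8} must be used), so q = 3.
t and u share exactly the 2 values {5, 7}; by pigeonhole those values go to them, so strike 5, 7 from p, r, s.
So r = 4.

4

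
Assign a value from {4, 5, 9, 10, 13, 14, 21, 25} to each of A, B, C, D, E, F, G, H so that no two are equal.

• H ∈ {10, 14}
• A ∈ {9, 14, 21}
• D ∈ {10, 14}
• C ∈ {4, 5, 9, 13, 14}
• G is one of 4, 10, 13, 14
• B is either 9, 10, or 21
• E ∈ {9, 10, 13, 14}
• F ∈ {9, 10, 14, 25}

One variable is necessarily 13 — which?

E

The 8 variables together cover exactly {4, 5, 9, 10, 13, 14, 21, 25} — 8 values for 8 variables — and 5 appears only in C's list, so C = 5.
The 7 still-open variables together cover exactly {4, 9, 10, 13, 14, 21, 25} — 7 values for 7 variables — and 4 appears only in G's list, so G = 4.
Among the 6 still-open variables, 13 fits only E (and all 6 values in {9, 10, 13, 14, 21, 25} must be used), so E = 13.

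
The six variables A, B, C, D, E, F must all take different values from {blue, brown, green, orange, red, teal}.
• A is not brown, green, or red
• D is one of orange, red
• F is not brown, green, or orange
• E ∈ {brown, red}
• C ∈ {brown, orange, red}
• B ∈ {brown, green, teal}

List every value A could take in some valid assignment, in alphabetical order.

The 6 variables draw from only 6 values {blue, brown, green, orange, red, teal}, so each is used; only B can be green, hence B = green.
C, D, E share exactly the 3 values {brown, orange, red}; by pigeonhole those values go to them, so strike brown, orange, red from A, F.
No further eliminations apply; A can still be any of blue, teal.

blue, teal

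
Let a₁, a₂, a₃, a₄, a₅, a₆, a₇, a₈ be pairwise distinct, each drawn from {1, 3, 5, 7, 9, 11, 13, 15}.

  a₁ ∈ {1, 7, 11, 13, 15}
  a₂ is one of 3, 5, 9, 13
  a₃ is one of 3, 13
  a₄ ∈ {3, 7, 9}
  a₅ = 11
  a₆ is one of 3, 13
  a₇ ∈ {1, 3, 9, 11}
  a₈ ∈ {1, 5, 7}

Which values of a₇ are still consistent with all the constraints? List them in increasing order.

1, 9

a₅ has just one choice, so a₅ = 11. So a₁, a₇ can't be 11.
Among the 7 still-open variables, 15 fits only a₁ (and all 7 values in {1, 3, 5, 7, 9, 13, 15} must be used), so a₁ = 15.
The 2 variables a₃ and a₆ are confined to {3, 13}, which locks those values in; drop them from a₂, a₄, a₇.
No further eliminations apply; a₇ can still be any of 1, 9.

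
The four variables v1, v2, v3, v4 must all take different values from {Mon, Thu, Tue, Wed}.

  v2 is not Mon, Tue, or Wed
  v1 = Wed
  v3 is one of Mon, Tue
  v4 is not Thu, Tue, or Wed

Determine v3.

Tue

v1 has just one choice, so v1 = Wed.
v2 must be Thu (only option left).
That leaves v4 = Mon. Eliminate Mon elsewhere: v3.
So v3 = Tue.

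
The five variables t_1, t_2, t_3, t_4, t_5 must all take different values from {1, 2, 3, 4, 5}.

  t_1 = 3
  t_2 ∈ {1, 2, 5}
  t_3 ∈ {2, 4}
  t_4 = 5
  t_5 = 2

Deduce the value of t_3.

t_1 must be 3 (only option left).
That leaves t_4 = 5. Strike 5 from t_2.
t_5's domain is down to {2}, so t_5 = 2. So t_2, t_3 can't be 2.
So t_3 = 4.

4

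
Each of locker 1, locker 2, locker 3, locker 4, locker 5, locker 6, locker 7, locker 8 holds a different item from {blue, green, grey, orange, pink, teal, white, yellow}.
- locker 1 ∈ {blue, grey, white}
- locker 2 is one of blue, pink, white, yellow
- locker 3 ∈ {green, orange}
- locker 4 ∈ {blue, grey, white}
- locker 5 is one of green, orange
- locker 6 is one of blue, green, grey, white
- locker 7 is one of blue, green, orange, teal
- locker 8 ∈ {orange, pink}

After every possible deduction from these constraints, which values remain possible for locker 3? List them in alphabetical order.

The 8 variables together cover exactly {blue, green, grey, orange, pink, teal, white, yellow} — 8 values for 8 variables — and teal appears only in locker 7's list, so locker 7 = teal.
The 7 still-open variables together cover exactly {blue, green, grey, orange, pink, white, yellow} — 7 values for 7 variables — and yellow appears only in locker 2's list, so locker 2 = yellow.
The 6 still-open variables draw from only 6 values {blue, green, grey, orange, pink, white}, so each is used; only locker 8 can be pink, hence locker 8 = pink.
The 2 variables locker 3 and locker 5 are confined to {green, orange}, which locks those values in; drop them from locker 6.
No further eliminations apply; locker 3 can still be any of green, orange.

green, orange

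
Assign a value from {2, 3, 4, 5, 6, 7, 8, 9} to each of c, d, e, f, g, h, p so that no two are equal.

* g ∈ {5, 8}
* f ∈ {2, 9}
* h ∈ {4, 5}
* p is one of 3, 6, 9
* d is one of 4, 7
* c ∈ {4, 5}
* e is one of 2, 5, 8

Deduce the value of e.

2

c and h between them cover only {4, 5} — a naked pair. Remove those values from d, e, g.
d's domain is down to {7}, so d = 7.
That leaves g = 8. Strike 8 from e.
So e = 2.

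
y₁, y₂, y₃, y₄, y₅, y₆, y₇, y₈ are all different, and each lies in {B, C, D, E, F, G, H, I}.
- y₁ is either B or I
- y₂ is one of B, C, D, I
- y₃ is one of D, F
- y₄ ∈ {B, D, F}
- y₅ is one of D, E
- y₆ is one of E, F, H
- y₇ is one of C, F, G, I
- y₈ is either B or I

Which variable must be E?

y₅

Among the 8 variables, G fits only y₇ (and all 8 values in {B, C, D, E, F, G, H, I} must be used), so y₇ = G.
The 7 still-open variables together cover exactly {B, C, D, E, F, H, I} — 7 values for 7 variables — and C appears only in y₂'s list, so y₂ = C.
The 6 still-open variables together cover exactly {B, D, E, F, H, I} — 6 values for 6 variables — and H appears only in y₆'s list, so y₆ = H.
The 5 still-open variables together cover exactly {B, D, E, F, I} — 5 values for 5 variables — and E appears only in y₅'s list, so y₅ = E.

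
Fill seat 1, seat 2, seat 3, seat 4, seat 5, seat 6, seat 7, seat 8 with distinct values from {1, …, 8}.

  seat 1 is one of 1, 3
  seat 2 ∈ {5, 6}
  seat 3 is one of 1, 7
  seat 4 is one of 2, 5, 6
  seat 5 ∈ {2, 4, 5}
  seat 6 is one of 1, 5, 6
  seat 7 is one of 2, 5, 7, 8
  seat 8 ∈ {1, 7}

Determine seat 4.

The 8 variables draw from only 8 values {1, 2, 3, 4, 5, 6, 7, 8}, so each is used; only seat 1 can be 3, hence seat 1 = 3.
The 7 still-open variables draw from only 7 values {1, 2, 4, 5, 6, 7, 8}, so each is used; only seat 5 can be 4, hence seat 5 = 4.
Among the 6 still-open variables, 8 fits only seat 7 (and all 6 values in {1, 2, 5, 6, 7, 8} must be used), so seat 7 = 8.
Among the 5 still-open variables, 2 fits only seat 4 (and all 5 values in {1, 2, 5, 6, 7} must be used), so seat 4 = 2.

2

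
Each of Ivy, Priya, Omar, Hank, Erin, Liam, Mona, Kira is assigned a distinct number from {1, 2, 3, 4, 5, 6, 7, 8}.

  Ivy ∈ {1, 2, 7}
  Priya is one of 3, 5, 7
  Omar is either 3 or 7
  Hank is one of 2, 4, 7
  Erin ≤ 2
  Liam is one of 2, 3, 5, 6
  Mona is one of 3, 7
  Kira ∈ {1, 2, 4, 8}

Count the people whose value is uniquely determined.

Among the 8 variables, 6 fits only Liam (and all 8 values in {1, 2, 3, 4, 5, 6, 7, 8} must be used), so Liam = 6.
The 7 still-open variables together cover exactly {1, 2, 3, 4, 5, 7, 8} — 7 values for 7 variables — and 5 appears only in Priya's list, so Priya = 5.
The 6 still-open variables draw from only 6 values {1, 2, 3, 4, 7, 8}, so each is used; only Kira can be 8, hence Kira = 8.
Among the 5 still-open variables, 4 fits only Hank (and all 5 values in {1, 2, 3, 4, 7} must be used), so Hank = 4.
Omar and Mona between them cover only {3, 7} — a naked pair. Remove those values from Ivy.
Determined: Priya=5, Hank=4, Liam=6, Kira=8. The other people each still have more than one consistent value. That makes 4.

4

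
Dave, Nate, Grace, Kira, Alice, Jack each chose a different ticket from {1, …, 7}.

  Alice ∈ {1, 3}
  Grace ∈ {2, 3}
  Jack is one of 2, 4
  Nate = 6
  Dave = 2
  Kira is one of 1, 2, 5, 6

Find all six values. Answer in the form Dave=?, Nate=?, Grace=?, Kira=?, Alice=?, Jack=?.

Dave=2, Nate=6, Grace=3, Kira=5, Alice=1, Jack=4

Dave has just one choice, so Dave = 2. Strike 2 from Grace, Kira, Jack.
Nate must be 6 (only option left). So Kira can't be 6.
Grace has just one choice, so Grace = 3. Remove 3 from Alice.
Alice must be 1 (only option left). So Kira can't be 1.
Jack must be 4 (only option left).
Kira must be 5 (only option left).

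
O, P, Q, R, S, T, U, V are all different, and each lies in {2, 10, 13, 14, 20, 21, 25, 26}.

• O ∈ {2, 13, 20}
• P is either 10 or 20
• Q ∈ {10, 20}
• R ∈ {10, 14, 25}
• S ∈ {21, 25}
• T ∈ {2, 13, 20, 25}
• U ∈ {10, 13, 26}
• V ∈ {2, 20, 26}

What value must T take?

25

The 8 variables together cover exactly {2, 10, 13, 14, 20, 21, 25, 26} — 8 values for 8 variables — and 14 appears only in R's list, so R = 14.
Among the 7 still-open variables, 21 fits only S (and all 7 values in {2, 10, 13, 20, 21, 25, 26} must be used), so S = 21.
The 6 still-open variables together cover exactly {2, 10, 13, 20, 25, 26} — 6 values for 6 variables — and 25 appears only in T's list, so T = 25.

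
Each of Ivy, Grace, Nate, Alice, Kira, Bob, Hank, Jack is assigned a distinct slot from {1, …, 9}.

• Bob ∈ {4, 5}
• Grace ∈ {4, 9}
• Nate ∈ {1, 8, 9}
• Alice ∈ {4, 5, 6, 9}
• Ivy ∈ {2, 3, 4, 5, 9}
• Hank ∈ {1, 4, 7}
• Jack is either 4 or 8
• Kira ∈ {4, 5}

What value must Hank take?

7

Kira and Bob between them cover only {4, 5} — a naked pair. Remove those values from Ivy, Grace, Alice, Hank, Jack.
Grace's domain is down to {9}, so Grace = 9. Eliminate 9 elsewhere: Ivy, Nate, Alice.
That leaves Alice = 6.
That leaves Jack = 8. So Nate can't be 8.
Nate must be 1 (only option left). So Hank can't be 1.
So Hank = 7.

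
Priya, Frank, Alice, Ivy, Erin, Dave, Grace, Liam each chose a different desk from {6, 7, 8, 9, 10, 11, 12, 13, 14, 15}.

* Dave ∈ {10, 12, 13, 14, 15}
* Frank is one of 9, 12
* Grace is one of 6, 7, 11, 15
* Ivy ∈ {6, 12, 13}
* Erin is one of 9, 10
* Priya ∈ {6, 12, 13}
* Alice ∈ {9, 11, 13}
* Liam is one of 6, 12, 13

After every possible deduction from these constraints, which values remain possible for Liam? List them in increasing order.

Priya, Ivy, Liam share exactly the 3 values {6, 12, 13}; by pigeonhole those values go to them, so strike 6, 12, 13 from Frank, Alice, Dave, Grace.
Frank has just one choice, so Frank = 9. Strike 9 from Alice, Erin.
That leaves Alice = 11. So Grace can't be 11.
Erin has just one choice, so Erin = 10. Strike 10 from Dave.
No further eliminations apply; Liam can still be any of 6, 12, 13.

6, 12, 13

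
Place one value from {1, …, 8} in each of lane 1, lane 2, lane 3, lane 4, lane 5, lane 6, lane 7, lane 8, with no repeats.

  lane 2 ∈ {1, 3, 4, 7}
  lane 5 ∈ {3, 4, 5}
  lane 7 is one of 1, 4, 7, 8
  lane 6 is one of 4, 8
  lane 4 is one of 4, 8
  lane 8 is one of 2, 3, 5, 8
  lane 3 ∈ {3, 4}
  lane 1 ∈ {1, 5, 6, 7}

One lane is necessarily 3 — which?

lane 3

The 8 variables draw from only 8 values {1, 2, 3, 4, 5, 6, 7, 8}, so each is used; only lane 8 can be 2, hence lane 8 = 2.
The 7 still-open variables together cover exactly {1, 3, 4, 5, 6, 7, 8} — 7 values for 7 variables — and 6 appears only in lane 1's list, so lane 1 = 6.
Among the 6 still-open variables, 5 fits only lane 5 (and all 6 values in {1, 3, 4, 5, 7, 8} must be used), so lane 5 = 5.
lane 4 and lane 6 share exactly the 2 values {4, 8}; by pigeonhole those values go to them, so strike 4, 8 from lane 2, lane 3, lane 7.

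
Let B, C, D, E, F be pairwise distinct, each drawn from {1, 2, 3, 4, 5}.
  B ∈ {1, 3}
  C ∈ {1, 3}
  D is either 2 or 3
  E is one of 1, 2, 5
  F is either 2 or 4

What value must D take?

2

The 5 variables draw from only 5 values {1, 2, 3, 4, 5}, so each is used; only F can be 4, hence F = 4.
The 4 still-open variables draw from only 4 values {1, 2, 3, 5}, so each is used; only E can be 5, hence E = 5.
Among the 3 still-open variables, 2 fits only D (and all 3 values in {1, 2, 3} must be used), so D = 2.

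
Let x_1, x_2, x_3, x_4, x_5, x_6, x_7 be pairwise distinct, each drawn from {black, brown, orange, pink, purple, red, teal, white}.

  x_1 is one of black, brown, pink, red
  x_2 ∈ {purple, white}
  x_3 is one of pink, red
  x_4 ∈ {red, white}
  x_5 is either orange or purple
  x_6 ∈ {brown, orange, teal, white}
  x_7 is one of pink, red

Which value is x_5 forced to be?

orange

x_3 and x_7 between them cover only {pink, red} — a naked pair. Remove those values from x_1, x_4.
x_4 has just one choice, so x_4 = white. Remove white from x_2, x_6.
x_2 must be purple (only option left). So x_5 can't be purple.
So x_5 = orange.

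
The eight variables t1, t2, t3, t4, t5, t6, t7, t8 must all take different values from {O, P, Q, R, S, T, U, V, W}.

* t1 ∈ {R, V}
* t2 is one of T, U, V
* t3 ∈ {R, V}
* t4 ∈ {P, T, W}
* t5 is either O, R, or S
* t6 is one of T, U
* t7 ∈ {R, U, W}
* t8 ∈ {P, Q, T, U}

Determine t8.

Q

t1 and t3 between them cover only {R, V} — a naked pair. Remove those values from t2, t5, t7.
t2 and t6 between them cover only {T, U} — a naked pair. Remove those values from t4, t7, t8.
t7 must be W (only option left). Remove W from t4.
That leaves t4 = P. Eliminate P elsewhere: t8.
So t8 = Q.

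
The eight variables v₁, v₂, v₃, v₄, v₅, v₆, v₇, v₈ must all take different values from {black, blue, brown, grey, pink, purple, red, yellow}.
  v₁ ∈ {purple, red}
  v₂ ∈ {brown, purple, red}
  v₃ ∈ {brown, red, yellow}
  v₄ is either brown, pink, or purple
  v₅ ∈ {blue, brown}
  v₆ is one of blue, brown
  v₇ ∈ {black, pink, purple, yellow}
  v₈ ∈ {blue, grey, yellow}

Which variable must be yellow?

The 8 variables together cover exactly {black, blue, brown, grey, pink, purple, red, yellow} — 8 values for 8 variables — and black appears only in v₇'s list, so v₇ = black.
The 7 still-open variables together cover exactly {blue, brown, grey, pink, purple, red, yellow} — 7 values for 7 variables — and grey appears only in v₈'s list, so v₈ = grey.
The 6 still-open variables together cover exactly {blue, brown, pink, purple, red, yellow} — 6 values for 6 variables — and pink appears only in v₄'s list, so v₄ = pink.
Among the 5 still-open variables, yellow fits only v₃ (and all 5 values in {blue, brown, purple, red, yellow} must be used), so v₃ = yellow.

v₃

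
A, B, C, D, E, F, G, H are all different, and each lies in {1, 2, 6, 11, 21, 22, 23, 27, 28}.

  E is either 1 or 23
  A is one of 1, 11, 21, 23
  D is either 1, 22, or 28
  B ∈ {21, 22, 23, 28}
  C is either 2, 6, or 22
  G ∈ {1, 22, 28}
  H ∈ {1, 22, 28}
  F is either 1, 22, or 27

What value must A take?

D, G, H share exactly the 3 values {1, 22, 28}; by pigeonhole those values go to them, so strike 1, 22, 28 from A, B, C, E, F.
E's domain is down to {23}, so E = 23. Strike 23 from A, B.
F has just one choice, so F = 27.
B's domain is down to {21}, so B = 21. Strike 21 from A.
So A = 11.

11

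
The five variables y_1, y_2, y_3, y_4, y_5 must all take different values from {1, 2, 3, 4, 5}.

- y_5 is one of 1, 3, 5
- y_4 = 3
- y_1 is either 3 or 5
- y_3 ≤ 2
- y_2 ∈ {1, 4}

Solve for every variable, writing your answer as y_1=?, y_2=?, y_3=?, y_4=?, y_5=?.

y_1=5, y_2=4, y_3=2, y_4=3, y_5=1

y_4 must be 3 (only option left). Eliminate 3 elsewhere: y_1, y_5.
y_1's domain is down to {5}, so y_1 = 5. Strike 5 from y_5.
y_5 has just one choice, so y_5 = 1. Remove 1 from y_2, y_3.
y_2 must be 4 (only option left).
That leaves y_3 = 2.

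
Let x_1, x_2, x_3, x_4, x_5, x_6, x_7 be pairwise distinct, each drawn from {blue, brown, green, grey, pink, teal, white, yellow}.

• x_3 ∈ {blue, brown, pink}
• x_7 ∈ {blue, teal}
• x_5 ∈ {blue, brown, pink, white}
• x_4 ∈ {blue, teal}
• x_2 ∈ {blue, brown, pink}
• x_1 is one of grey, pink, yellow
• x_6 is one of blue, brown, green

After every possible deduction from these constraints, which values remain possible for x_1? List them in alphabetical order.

grey, yellow

x_4 and x_7 between them cover only {blue, teal} — a naked pair. Remove those values from x_2, x_3, x_5, x_6.
x_2 and x_3 between them cover only {brown, pink} — a naked pair. Remove those values from x_1, x_5, x_6.
x_5 has just one choice, so x_5 = white.
x_6's domain is down to {green}, so x_6 = green.
No further eliminations apply; x_1 can still be any of grey, yellow.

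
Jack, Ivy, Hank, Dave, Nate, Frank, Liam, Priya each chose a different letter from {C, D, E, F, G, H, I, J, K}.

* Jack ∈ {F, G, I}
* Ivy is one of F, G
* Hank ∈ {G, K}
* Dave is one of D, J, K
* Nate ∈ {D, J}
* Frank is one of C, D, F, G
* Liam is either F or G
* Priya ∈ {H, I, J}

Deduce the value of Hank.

The 8 variables together cover exactly {C, D, F, G, H, I, J, K} — 8 values for 8 variables — and C appears only in Frank's list, so Frank = C.
The 7 still-open variables together cover exactly {D, F, G, H, I, J, K} — 7 values for 7 variables — and H appears only in Priya's list, so Priya = H.
The 6 still-open variables draw from only 6 values {D, F, G, I, J, K}, so each is used; only Jack can be I, hence Jack = I.
Ivy and Liam between them cover only {F, G} — a naked pair. Remove those values from Hank.
So Hank = K.

K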